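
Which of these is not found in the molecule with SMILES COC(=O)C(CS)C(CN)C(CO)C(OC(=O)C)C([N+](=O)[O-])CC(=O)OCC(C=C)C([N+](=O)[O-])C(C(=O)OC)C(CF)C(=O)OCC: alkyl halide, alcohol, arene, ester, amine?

arene

alkyl halide: present (CH(CH2F) — pendant –CH2X: halogen on sp³ carbon → alkyl halide).
ester: present (CH3OOC — CH3O–C(=O)–: carbonyl C bonded to C and to –OCH3 → ester (not ketone + ether)).
amine: present (CH(CH2NH2) — pendant –CH2NH2: N on sp³ C, no adjacent C=O → amine).
alcohol: present (CH(CH2OH) — pendant –CH2OH on an sp³ backbone C → alcohol).
arene: no segment matches this pattern.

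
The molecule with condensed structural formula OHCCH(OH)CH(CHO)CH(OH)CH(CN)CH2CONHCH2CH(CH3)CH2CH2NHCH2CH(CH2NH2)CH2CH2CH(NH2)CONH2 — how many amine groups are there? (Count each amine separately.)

3

Working along the chain:
  OHC: terminal –CHO: carbonyl C bonded to H and C → aldehyde.
  CH(OH): –OH on an sp³ carbon → alcohol (secondary).
  CH(CHO): pendant –CHO: carbonyl C bonded to C and H → aldehyde.
  CH(OH): –OH on an sp³ carbon → alcohol (secondary).
  CH(CN): pendant –C≡N: nitrile.
  CH2CONHCH2: –C(=O)–N– linkage → amide (the N is not an amine).
  CH2NHCH2: C–N–C with sp³ carbons and no adjacent C=O → amine (secondary).
  CH(CH2NH2): pendant –CH2NH2: N on sp³ C, no adjacent C=O → amine.
  CH(NH2): –NH2 on an sp³ carbon with no adjacent C=O → amine.
  CONH2: –C(=O)NH2: carbonyl C bonded to C and to N → amide (the N is not a separate amine).
Amine appears at: CH2NHCH2, CH(CH2NH2), CH(NH2) → 3.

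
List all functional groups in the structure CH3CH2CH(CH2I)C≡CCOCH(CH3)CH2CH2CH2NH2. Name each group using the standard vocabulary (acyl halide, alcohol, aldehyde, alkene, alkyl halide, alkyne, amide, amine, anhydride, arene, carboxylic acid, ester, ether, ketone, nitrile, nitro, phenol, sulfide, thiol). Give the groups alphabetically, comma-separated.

alkyl halide, alkyne, amine, ketone

Taking each segment in turn:
  CH(CH2I): pendant –CH2X: halogen on sp³ carbon → alkyl halide.
  C≡C: C≡C triple bond → alkyne.
  CO: –C(=O)– with carbon on both sides → ketone.
  CH2NH2: –NH2 on an sp³ carbon with no adjacent C=O → amine.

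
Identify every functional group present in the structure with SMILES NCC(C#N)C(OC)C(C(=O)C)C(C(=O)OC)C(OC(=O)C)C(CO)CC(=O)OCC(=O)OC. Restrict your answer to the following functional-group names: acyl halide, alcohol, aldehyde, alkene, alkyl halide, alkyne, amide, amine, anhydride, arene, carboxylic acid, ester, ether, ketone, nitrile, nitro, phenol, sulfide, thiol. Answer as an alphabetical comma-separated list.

Reading the structure from left to right:
  H2NCH2: –NH2 on an sp³ carbon with no adjacent C=O → amine.
  CH(CN): pendant –C≡N: nitrile.
  CH(OCH3): pendant –OCH3: C–O–C with sp³ C, no adjacent C=O → ether.
  CH(COCH3): pendant –COCH3: carbonyl C bonded to two carbons → ketone.
  CH(COOCH3): pendant –COOCH3: carbonyl C bonded to C and –OCH3 → ester.
  CH(OCOCH3): pendant –OC(=O)CH3: an acyloxy group → ester.
  CH(CH2OH): pendant –CH2OH on an sp³ backbone C → alcohol.
  CH2COOCH2: –C(=O)–O–C with C on the carbonyl side → ester.
  COOCH3: –C(=O)OCH3: carbonyl C bonded to C and to –OCH3 → ester (not ketone + ether).

alcohol, amine, ester, ether, ketone, nitrile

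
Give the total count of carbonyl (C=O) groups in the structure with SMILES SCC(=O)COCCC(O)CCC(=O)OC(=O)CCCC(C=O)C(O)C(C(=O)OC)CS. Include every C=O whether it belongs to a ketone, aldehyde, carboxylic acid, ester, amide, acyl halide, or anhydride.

5

CO: ketone, 1 C=O (running total 1).
CH2CO-O-COCH2: anhydride, 2 C=O (running total 3).
CH(CHO): aldehyde, 1 C=O (running total 4).
CH(COOCH3): ester, 1 C=O (running total 5).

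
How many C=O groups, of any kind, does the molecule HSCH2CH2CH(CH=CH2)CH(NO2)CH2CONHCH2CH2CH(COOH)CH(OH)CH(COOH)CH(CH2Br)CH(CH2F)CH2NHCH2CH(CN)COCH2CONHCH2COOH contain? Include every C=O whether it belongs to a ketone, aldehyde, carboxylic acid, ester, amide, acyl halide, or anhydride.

CH2CONHCH2: amide, 1 C=O (running total 1).
CH(COOH): carboxylic acid, 1 C=O (running total 2).
CH(COOH): carboxylic acid, 1 C=O (running total 3).
CO: ketone, 1 C=O (running total 4).
CH2CONHCH2: amide, 1 C=O (running total 5).
COOH: carboxylic acid, 1 C=O (running total 6).

6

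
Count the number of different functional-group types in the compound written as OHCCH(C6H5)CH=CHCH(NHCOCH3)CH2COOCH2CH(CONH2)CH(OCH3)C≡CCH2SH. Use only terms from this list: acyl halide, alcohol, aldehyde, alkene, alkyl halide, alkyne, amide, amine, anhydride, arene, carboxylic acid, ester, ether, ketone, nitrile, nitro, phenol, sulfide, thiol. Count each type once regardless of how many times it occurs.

8

terminal –CHO: carbonyl C bonded to H and C → aldehyde.
pendant –C6H5: benzene ring → arene.
C=C double bond → alkene.
pendant –NHC(=O)CH3: N bonded to a carbonyl → amide (not amine).
–C(=O)–O–C with C on the carbonyl side → ester.
pendant –CONH2: carbonyl C bonded to C and N → amide.
pendant –OCH3: C–O–C with sp³ C, no adjacent C=O → ether.
C≡C triple bond → alkyne.
–SH on an sp³ carbon → thiol.
Distinct types present: aldehyde, alkene, alkyne, amide, arene, ester, ether, thiol.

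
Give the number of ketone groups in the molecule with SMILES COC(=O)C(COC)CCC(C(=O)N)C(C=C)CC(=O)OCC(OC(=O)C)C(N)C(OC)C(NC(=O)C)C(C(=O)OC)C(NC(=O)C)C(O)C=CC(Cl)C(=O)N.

Reading the structure from left to right:
  CH3OOC: CH3O–C(=O)–: carbonyl C bonded to C and to –OCH3 → ester (not ketone + ether).
  CH(CH2OCH3): pendant –CH2OCH3: C–O–C linkage → ether.
  CH(CONH2): pendant –CONH2: carbonyl C bonded to C and N → amide.
  CH(CH=CH2): pendant –CH=CH2: C=C double bond → alkene.
  CH2COOCH2: –C(=O)–O–C with C on the carbonyl side → ester.
  CH(OCOCH3): pendant –OC(=O)CH3: an acyloxy group → ester.
  CH(NH2): –NH2 on an sp³ carbon with no adjacent C=O → amine.
  CH(OCH3): pendant –OCH3: C–O–C with sp³ C, no adjacent C=O → ether.
  CH(NHCOCH3): pendant –NHC(=O)CH3: N bonded to a carbonyl → amide (not amine).
  CH(COOCH3): pendant –COOCH3: carbonyl C bonded to C and –OCH3 → ester.
  CH(NHCOCH3): pendant –NHC(=O)CH3: N bonded to a carbonyl → amide (not amine).
  CH(OH): –OH on an sp³ carbon → alcohol (secondary).
  CH=CH: C=C double bond → alkene.
  CH(Cl): halogen on an sp³ carbon → alkyl halide.
  CONH2: –C(=O)NH2: carbonyl C bonded to C and to N → amide (the N is not a separate amine).
No segment is a ketone: CH3OOC is ester, not ketone; CH(CONH2) is amide, not ketone; CH2COOCH2 is ester, not ketone. → 0.

0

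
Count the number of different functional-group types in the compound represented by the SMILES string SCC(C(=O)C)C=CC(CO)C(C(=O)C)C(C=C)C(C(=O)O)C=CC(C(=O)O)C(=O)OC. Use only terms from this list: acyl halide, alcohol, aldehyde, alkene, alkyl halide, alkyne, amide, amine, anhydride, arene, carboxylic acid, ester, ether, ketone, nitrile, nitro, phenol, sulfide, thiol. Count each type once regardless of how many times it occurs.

6

–SH on an sp³ carbon → thiol.
pendant –COCH3: carbonyl C bonded to two carbons → ketone.
C=C double bond → alkene.
pendant –CH2OH on an sp³ backbone C → alcohol.
pendant –COCH3: carbonyl C bonded to two carbons → ketone.
pendant –CH=CH2: C=C double bond → alkene.
pendant –COOH: carbonyl C bonded to C and –OH → carboxylic acid.
C=C double bond → alkene.
pendant –COOH: carbonyl C bonded to C and –OH → carboxylic acid.
–C(=O)OCH3: carbonyl C bonded to C and to –OCH3 → ester (not ketone + ether).
Distinct types present: alcohol, alkene, carboxylic acid, ester, ketone, thiol.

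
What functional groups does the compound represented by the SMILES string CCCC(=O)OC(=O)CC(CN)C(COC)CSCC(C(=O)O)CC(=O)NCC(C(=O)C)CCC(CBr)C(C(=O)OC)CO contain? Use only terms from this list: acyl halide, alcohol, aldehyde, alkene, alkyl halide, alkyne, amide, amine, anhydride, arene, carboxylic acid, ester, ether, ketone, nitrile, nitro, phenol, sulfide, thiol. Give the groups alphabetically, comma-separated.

alcohol, alkyl halide, amide, amine, anhydride, carboxylic acid, ester, ether, ketone, sulfide

Working along the chain:
  CH2CO-O-COCH2: two acyl groups sharing one oxygen, –C(=O)–O–C(=O)– → anhydride.
  CH(CH2NH2): pendant –CH2NH2: N on sp³ C, no adjacent C=O → amine.
  CH(CH2OCH3): pendant –CH2OCH3: C–O–C linkage → ether.
  CH2SCH2: C–S–C linkage → sulfide (thioether).
  CH(COOH): pendant –COOH: carbonyl C bonded to C and –OH → carboxylic acid.
  CH2CONHCH2: –C(=O)–N– linkage → amide (the N is not an amine).
  CH(COCH3): pendant –COCH3: carbonyl C bonded to two carbons → ketone.
  CH(CH2Br): pendant –CH2X: halogen on sp³ carbon → alkyl halide.
  CH(COOCH3): pendant –COOCH3: carbonyl C bonded to C and –OCH3 → ester.
  CH2OH: –OH on an sp³ carbon → alcohol.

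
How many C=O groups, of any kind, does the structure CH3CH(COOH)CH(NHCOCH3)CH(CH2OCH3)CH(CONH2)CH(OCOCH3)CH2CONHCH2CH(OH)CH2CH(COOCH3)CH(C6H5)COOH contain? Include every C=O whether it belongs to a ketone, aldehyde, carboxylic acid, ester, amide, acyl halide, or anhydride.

CH(COOH): carboxylic acid, 1 C=O (running total 1).
CH(NHCOCH3): amide, 1 C=O (running total 2).
CH(CONH2): amide, 1 C=O (running total 3).
CH(OCOCH3): ester, 1 C=O (running total 4).
CH2CONHCH2: amide, 1 C=O (running total 5).
CH(COOCH3): ester, 1 C=O (running total 6).
COOH: carboxylic acid, 1 C=O (running total 7).

7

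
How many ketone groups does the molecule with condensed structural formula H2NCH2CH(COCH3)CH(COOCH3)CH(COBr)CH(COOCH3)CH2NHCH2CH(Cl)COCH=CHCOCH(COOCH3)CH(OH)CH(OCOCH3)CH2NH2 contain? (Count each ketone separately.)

Taking each segment in turn:
  H2NCH2: –NH2 on an sp³ carbon with no adjacent C=O → amine.
  CH(COCH3): pendant –COCH3: carbonyl C bonded to two carbons → ketone.
  CH(COOCH3): pendant –COOCH3: carbonyl C bonded to C and –OCH3 → ester.
  CH(COBr): pendant –C(=O)X: carbonyl C bonded to C and halogen → acyl halide.
  CH(COOCH3): pendant –COOCH3: carbonyl C bonded to C and –OCH3 → ester.
  CH2NHCH2: C–N–C with sp³ carbons and no adjacent C=O → amine (secondary).
  CH(Cl): halogen on an sp³ carbon → alkyl halide.
  CO: –C(=O)– with carbon on both sides → ketone.
  CH=CH: C=C double bond → alkene.
  CO: –C(=O)– with carbon on both sides → ketone.
  CH(COOCH3): pendant –COOCH3: carbonyl C bonded to C and –OCH3 → ester.
  CH(OH): –OH on an sp³ carbon → alcohol (secondary).
  CH(OCOCH3): pendant –OC(=O)CH3: an acyloxy group → ester.
  CH2NH2: –NH2 on an sp³ carbon with no adjacent C=O → amine.
Ketone appears at: CH(COCH3), CO, CO → 3.

3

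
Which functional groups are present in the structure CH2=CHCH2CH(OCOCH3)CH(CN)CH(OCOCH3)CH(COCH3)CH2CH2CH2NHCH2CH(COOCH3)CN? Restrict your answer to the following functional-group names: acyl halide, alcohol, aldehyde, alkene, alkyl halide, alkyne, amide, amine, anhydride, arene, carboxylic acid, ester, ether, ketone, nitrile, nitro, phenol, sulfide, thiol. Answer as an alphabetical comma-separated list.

alkene, amine, ester, ketone, nitrile

C=C double bond → alkene.
pendant –OC(=O)CH3: an acyloxy group → ester.
pendant –C≡N: nitrile.
pendant –OC(=O)CH3: an acyloxy group → ester.
pendant –COCH3: carbonyl C bonded to two carbons → ketone.
C–N–C with sp³ carbons and no adjacent C=O → amine (secondary).
pendant –COOCH3: carbonyl C bonded to C and –OCH3 → ester.
–C≡N: carbon triple-bonded to nitrogen → nitrile.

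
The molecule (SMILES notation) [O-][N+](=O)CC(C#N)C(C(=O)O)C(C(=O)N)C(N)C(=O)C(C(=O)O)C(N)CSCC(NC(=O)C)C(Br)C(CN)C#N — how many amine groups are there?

3

Taking each segment in turn:
  O2NCH2: –NO2 on carbon → nitro group.
  CH(CN): pendant –C≡N: nitrile.
  CH(COOH): pendant –COOH: carbonyl C bonded to C and –OH → carboxylic acid.
  CH(CONH2): pendant –CONH2: carbonyl C bonded to C and N → amide.
  CH(NH2): –NH2 on an sp³ carbon with no adjacent C=O → amine.
  CO: –C(=O)– with carbon on both sides → ketone.
  CH(COOH): pendant –COOH: carbonyl C bonded to C and –OH → carboxylic acid.
  CH(NH2): –NH2 on an sp³ carbon with no adjacent C=O → amine.
  CH2SCH2: C–S–C linkage → sulfide (thioether).
  CH(NHCOCH3): pendant –NHC(=O)CH3: N bonded to a carbonyl → amide (not amine).
  CH(Br): halogen on an sp³ carbon → alkyl halide.
  CH(CH2NH2): pendant –CH2NH2: N on sp³ C, no adjacent C=O → amine.
  CN: –C≡N: carbon triple-bonded to nitrogen → nitrile.
Amine appears at: CH(NH2), CH(NH2), CH(CH2NH2) → 3.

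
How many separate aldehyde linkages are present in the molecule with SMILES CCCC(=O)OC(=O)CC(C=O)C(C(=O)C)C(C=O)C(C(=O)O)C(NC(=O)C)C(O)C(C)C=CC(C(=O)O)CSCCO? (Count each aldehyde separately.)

2

Taking each segment in turn:
  CH2CO-O-COCH2: two acyl groups sharing one oxygen, –C(=O)–O–C(=O)– → anhydride.
  CH(CHO): pendant –CHO: carbonyl C bonded to C and H → aldehyde.
  CH(COCH3): pendant –COCH3: carbonyl C bonded to two carbons → ketone.
  CH(CHO): pendant –CHO: carbonyl C bonded to C and H → aldehyde.
  CH(COOH): pendant –COOH: carbonyl C bonded to C and –OH → carboxylic acid.
  CH(NHCOCH3): pendant –NHC(=O)CH3: N bonded to a carbonyl → amide (not amine).
  CH(OH): –OH on an sp³ carbon → alcohol (secondary).
  CH=CH: C=C double bond → alkene.
  CH(COOH): pendant –COOH: carbonyl C bonded to C and –OH → carboxylic acid.
  CH2SCH2: C–S–C linkage → sulfide (thioether).
  CH2OH: –OH on an sp³ carbon → alcohol.
Aldehyde appears at: CH(CHO), CH(CHO) → 2.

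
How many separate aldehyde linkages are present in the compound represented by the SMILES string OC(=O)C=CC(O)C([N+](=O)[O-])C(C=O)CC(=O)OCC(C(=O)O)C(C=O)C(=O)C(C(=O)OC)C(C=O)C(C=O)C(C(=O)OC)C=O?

5

Reading the structure from left to right:
  HOOC: –COOH: carbonyl C bonded to –OH and C → carboxylic acid (the –OH is not a separate alcohol).
  CH=CH: C=C double bond → alkene.
  CH(OH): –OH on an sp³ carbon → alcohol (secondary).
  CH(NO2): –NO2 on an sp³ carbon → nitro (the N=O is not a carbonyl).
  CH(CHO): pendant –CHO: carbonyl C bonded to C and H → aldehyde.
  CH2COOCH2: –C(=O)–O–C with C on the carbonyl side → ester.
  CH(COOH): pendant –COOH: carbonyl C bonded to C and –OH → carboxylic acid.
  CH(CHO): pendant –CHO: carbonyl C bonded to C and H → aldehyde.
  CO: –C(=O)– with carbon on both sides → ketone.
  CH(COOCH3): pendant –COOCH3: carbonyl C bonded to C and –OCH3 → ester.
  CH(CHO): pendant –CHO: carbonyl C bonded to C and H → aldehyde.
  CH(CHO): pendant –CHO: carbonyl C bonded to C and H → aldehyde.
  CH(COOCH3): pendant –COOCH3: carbonyl C bonded to C and –OCH3 → ester.
  CHO: terminal –CHO: carbonyl C bonded to H and C → aldehyde.
Aldehyde appears at: CH(CHO), CH(CHO), CH(CHO), CH(CHO), CHO → 5.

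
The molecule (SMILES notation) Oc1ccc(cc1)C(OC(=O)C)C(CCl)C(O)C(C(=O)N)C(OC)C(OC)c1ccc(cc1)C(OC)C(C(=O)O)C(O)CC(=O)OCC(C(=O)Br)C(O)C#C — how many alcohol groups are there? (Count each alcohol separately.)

3

Reading the structure from left to right:
  HOC6H4: –OH attached directly to an aromatic ring → phenol (not alcohol); the ring itself is an arene.
  CH(OCOCH3): pendant –OC(=O)CH3: an acyloxy group → ester.
  CH(CH2Cl): pendant –CH2X: halogen on sp³ carbon → alkyl halide.
  CH(OH): –OH on an sp³ carbon → alcohol (secondary).
  CH(CONH2): pendant –CONH2: carbonyl C bonded to C and N → amide.
  CH(OCH3): pendant –OCH3: C–O–C with sp³ C, no adjacent C=O → ether.
  CH(OCH3): pendant –OCH3: C–O–C with sp³ C, no adjacent C=O → ether.
  C6H4: para-disubstituted benzene ring → arene.
  CH(OCH3): pendant –OCH3: C–O–C with sp³ C, no adjacent C=O → ether.
  CH(COOH): pendant –COOH: carbonyl C bonded to C and –OH → carboxylic acid.
  CH(OH): –OH on an sp³ carbon → alcohol (secondary).
  CH2COOCH2: –C(=O)–O–C with C on the carbonyl side → ester.
  CH(COBr): pendant –C(=O)X: carbonyl C bonded to C and halogen → acyl halide.
  CH(OH): –OH on an sp³ carbon → alcohol (secondary).
  C≡CH: C≡C triple bond → alkyne.
Alcohol appears at: CH(OH), CH(OH), CH(OH) → 3.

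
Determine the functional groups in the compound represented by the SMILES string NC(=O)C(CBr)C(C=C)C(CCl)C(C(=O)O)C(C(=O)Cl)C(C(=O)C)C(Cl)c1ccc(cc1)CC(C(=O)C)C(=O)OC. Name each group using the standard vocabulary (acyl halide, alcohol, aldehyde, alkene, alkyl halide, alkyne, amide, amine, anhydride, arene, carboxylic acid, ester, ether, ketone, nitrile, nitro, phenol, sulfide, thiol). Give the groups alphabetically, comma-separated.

–C(=O)NH2: carbonyl C bonded to C and to N → amide (the N is not a separate amine).
pendant –CH2X: halogen on sp³ carbon → alkyl halide.
pendant –CH=CH2: C=C double bond → alkene.
pendant –CH2X: halogen on sp³ carbon → alkyl halide.
pendant –COOH: carbonyl C bonded to C and –OH → carboxylic acid.
pendant –C(=O)X: carbonyl C bonded to C and halogen → acyl halide.
pendant –COCH3: carbonyl C bonded to two carbons → ketone.
halogen on an sp³ carbon → alkyl halide.
para-disubstituted benzene ring → arene.
pendant –COCH3: carbonyl C bonded to two carbons → ketone.
–C(=O)OCH3: carbonyl C bonded to C and to –OCH3 → ester (not ketone + ether).

acyl halide, alkene, alkyl halide, amide, arene, carboxylic acid, ester, ketone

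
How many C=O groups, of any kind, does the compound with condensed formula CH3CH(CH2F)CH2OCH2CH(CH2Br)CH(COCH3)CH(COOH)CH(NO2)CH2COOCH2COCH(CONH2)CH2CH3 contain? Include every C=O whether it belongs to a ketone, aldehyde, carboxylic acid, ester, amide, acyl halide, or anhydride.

CH(COCH3): ketone, 1 C=O (running total 1).
CH(COOH): carboxylic acid, 1 C=O (running total 2).
CH2COOCH2: ester, 1 C=O (running total 3).
CO: ketone, 1 C=O (running total 4).
CH(CONH2): amide, 1 C=O (running total 5).

5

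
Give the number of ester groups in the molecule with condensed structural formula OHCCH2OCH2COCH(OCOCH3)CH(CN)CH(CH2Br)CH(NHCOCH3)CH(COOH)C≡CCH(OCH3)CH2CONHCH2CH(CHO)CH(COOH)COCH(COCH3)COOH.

Taking each segment in turn:
  OHC: terminal –CHO: carbonyl C bonded to H and C → aldehyde.
  CH2OCH2: C–O–C with sp³ carbons on both sides and no adjacent C=O → ether.
  CO: –C(=O)– with carbon on both sides → ketone.
  CH(OCOCH3): pendant –OC(=O)CH3: an acyloxy group → ester.
  CH(CN): pendant –C≡N: nitrile.
  CH(CH2Br): pendant –CH2X: halogen on sp³ carbon → alkyl halide.
  CH(NHCOCH3): pendant –NHC(=O)CH3: N bonded to a carbonyl → amide (not amine).
  CH(COOH): pendant –COOH: carbonyl C bonded to C and –OH → carboxylic acid.
  C≡C: C≡C triple bond → alkyne.
  CH(OCH3): pendant –OCH3: C–O–C with sp³ C, no adjacent C=O → ether.
  CH2CONHCH2: –C(=O)–N– linkage → amide (the N is not an amine).
  CH(CHO): pendant –CHO: carbonyl C bonded to C and H → aldehyde.
  CH(COOH): pendant –COOH: carbonyl C bonded to C and –OH → carboxylic acid.
  CO: –C(=O)– with carbon on both sides → ketone.
  CH(COCH3): pendant –COCH3: carbonyl C bonded to two carbons → ketone.
  COOH: –COOH: carbonyl C bonded to –OH and C → carboxylic acid (the –OH is not a separate alcohol).
Ester appears at: CH(OCOCH3) → 1.

1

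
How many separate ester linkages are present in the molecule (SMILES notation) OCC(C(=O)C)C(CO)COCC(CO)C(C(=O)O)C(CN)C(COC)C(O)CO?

0

HO– on an sp³ carbon → alcohol.
pendant –COCH3: carbonyl C bonded to two carbons → ketone.
pendant –CH2OH on an sp³ backbone C → alcohol.
C–O–C with sp³ carbons on both sides and no adjacent C=O → ether.
pendant –CH2OH on an sp³ backbone C → alcohol.
pendant –COOH: carbonyl C bonded to C and –OH → carboxylic acid.
pendant –CH2NH2: N on sp³ C, no adjacent C=O → amine.
pendant –CH2OCH3: C–O–C linkage → ether.
–OH on an sp³ carbon → alcohol (secondary).
–OH on an sp³ carbon → alcohol.
No segment is a ester: CH(COCH3) is ketone, not ester; CH2OCH2 is ether, not ester; CH(COOH) is carboxylic acid, not ester. → 0.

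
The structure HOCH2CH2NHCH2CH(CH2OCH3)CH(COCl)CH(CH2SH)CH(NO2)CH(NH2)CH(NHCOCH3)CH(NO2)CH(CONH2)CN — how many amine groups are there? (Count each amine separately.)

Working along the chain:
  HOCH2: HO– on an sp³ carbon → alcohol.
  CH2NHCH2: C–N–C with sp³ carbons and no adjacent C=O → amine (secondary).
  CH(CH2OCH3): pendant –CH2OCH3: C–O–C linkage → ether.
  CH(COCl): pendant –C(=O)X: carbonyl C bonded to C and halogen → acyl halide.
  CH(CH2SH): pendant –CH2SH → thiol.
  CH(NO2): –NO2 on an sp³ carbon → nitro (the N=O is not a carbonyl).
  CH(NH2): –NH2 on an sp³ carbon with no adjacent C=O → amine.
  CH(NHCOCH3): pendant –NHC(=O)CH3: N bonded to a carbonyl → amide (not amine).
  CH(NO2): –NO2 on an sp³ carbon → nitro (the N=O is not a carbonyl).
  CH(CONH2): pendant –CONH2: carbonyl C bonded to C and N → amide.
  CN: –C≡N: carbon triple-bonded to nitrogen → nitrile.
Amine appears at: CH2NHCH2, CH(NH2) → 2.

2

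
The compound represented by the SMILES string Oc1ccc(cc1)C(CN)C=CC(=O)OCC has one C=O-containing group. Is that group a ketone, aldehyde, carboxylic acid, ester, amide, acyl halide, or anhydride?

ester

The carbonyl is in the COOCH2CH3 segment: –C(=O)OCH2CH3: carbonyl C bonded to C and to –OEt → ester.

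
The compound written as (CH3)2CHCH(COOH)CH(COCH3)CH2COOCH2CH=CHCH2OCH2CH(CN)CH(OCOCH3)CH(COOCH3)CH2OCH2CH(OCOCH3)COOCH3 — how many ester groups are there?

Taking each segment in turn:
  CH(COOH): pendant –COOH: carbonyl C bonded to C and –OH → carboxylic acid.
  CH(COCH3): pendant –COCH3: carbonyl C bonded to two carbons → ketone.
  CH2COOCH2: –C(=O)–O–C with C on the carbonyl side → ester.
  CH=CH: C=C double bond → alkene.
  CH2OCH2: C–O–C with sp³ carbons on both sides and no adjacent C=O → ether.
  CH(CN): pendant –C≡N: nitrile.
  CH(OCOCH3): pendant –OC(=O)CH3: an acyloxy group → ester.
  CH(COOCH3): pendant –COOCH3: carbonyl C bonded to C and –OCH3 → ester.
  CH2OCH2: C–O–C with sp³ carbons on both sides and no adjacent C=O → ether.
  CH(OCOCH3): pendant –OC(=O)CH3: an acyloxy group → ester.
  COOCH3: –C(=O)OCH3: carbonyl C bonded to C and to –OCH3 → ester (not ketone + ether).
Ester appears at: CH2COOCH2, CH(OCOCH3), CH(COOCH3), CH(OCOCH3), COOCH3 → 5.

5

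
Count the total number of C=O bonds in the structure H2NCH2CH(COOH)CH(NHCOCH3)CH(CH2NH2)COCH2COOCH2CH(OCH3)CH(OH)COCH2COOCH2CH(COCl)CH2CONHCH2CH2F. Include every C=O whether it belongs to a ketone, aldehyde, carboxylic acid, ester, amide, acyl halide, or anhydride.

8

CH(COOH): carboxylic acid, 1 C=O (running total 1).
CH(NHCOCH3): amide, 1 C=O (running total 2).
CO: ketone, 1 C=O (running total 3).
CH2COOCH2: ester, 1 C=O (running total 4).
CO: ketone, 1 C=O (running total 5).
CH2COOCH2: ester, 1 C=O (running total 6).
CH(COCl): acyl halide, 1 C=O (running total 7).
CH2CONHCH2: amide, 1 C=O (running total 8).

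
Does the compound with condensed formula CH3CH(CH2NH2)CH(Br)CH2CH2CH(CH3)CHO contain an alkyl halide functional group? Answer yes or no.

yes

Reading the structure from left to right:
  CH(CH2NH2): pendant –CH2NH2: N on sp³ C, no adjacent C=O → amine.
  CH(Br): halogen on an sp³ carbon → alkyl halide.
  CHO: terminal –CHO: carbonyl C bonded to H and C → aldehyde.
The CH(Br) segment supplies the alkyl halide: halogen on an sp³ carbon → alkyl halide.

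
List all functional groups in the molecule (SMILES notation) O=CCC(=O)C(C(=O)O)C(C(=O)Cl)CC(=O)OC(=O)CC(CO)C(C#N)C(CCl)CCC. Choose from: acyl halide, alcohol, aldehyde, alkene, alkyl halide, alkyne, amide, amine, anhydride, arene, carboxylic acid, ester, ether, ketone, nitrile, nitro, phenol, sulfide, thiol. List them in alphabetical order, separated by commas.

Reading the structure from left to right:
  OHC: terminal –CHO: carbonyl C bonded to H and C → aldehyde.
  CO: –C(=O)– with carbon on both sides → ketone.
  CH(COOH): pendant –COOH: carbonyl C bonded to C and –OH → carboxylic acid.
  CH(COCl): pendant –C(=O)X: carbonyl C bonded to C and halogen → acyl halide.
  CH2CO-O-COCH2: two acyl groups sharing one oxygen, –C(=O)–O–C(=O)– → anhydride.
  CH(CH2OH): pendant –CH2OH on an sp³ backbone C → alcohol.
  CH(CN): pendant –C≡N: nitrile.
  CH(CH2Cl): pendant –CH2X: halogen on sp³ carbon → alkyl halide.

acyl halide, alcohol, aldehyde, alkyl halide, anhydride, carboxylic acid, ketone, nitrile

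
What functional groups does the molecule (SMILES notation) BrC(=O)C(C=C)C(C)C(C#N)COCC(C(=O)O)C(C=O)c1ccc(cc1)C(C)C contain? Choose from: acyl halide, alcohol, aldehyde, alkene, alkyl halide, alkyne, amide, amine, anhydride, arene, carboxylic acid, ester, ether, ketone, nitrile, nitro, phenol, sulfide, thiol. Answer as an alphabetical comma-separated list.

acyl halide, aldehyde, alkene, arene, carboxylic acid, ether, nitrile

Taking each segment in turn:
  BrCO: –C(=O)Br: carbonyl C bonded to C and to a halogen → acyl halide (not alkyl halide).
  CH(CH=CH2): pendant –CH=CH2: C=C double bond → alkene.
  CH(CN): pendant –C≡N: nitrile.
  CH2OCH2: C–O–C with sp³ carbons on both sides and no adjacent C=O → ether.
  CH(COOH): pendant –COOH: carbonyl C bonded to C and –OH → carboxylic acid.
  CH(CHO): pendant –CHO: carbonyl C bonded to C and H → aldehyde.
  C6H4: para-disubstituted benzene ring → arene.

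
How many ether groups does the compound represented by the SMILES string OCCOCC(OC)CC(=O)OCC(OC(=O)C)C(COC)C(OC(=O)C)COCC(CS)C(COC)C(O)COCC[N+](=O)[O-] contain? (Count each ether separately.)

Working along the chain:
  HOCH2: HO– on an sp³ carbon → alcohol.
  CH2OCH2: C–O–C with sp³ carbons on both sides and no adjacent C=O → ether.
  CH(OCH3): pendant –OCH3: C–O–C with sp³ C, no adjacent C=O → ether.
  CH2COOCH2: –C(=O)–O–C with C on the carbonyl side → ester.
  CH(OCOCH3): pendant –OC(=O)CH3: an acyloxy group → ester.
  CH(CH2OCH3): pendant –CH2OCH3: C–O–C linkage → ether.
  CH(OCOCH3): pendant –OC(=O)CH3: an acyloxy group → ester.
  CH2OCH2: C–O–C with sp³ carbons on both sides and no adjacent C=O → ether.
  CH(CH2SH): pendant –CH2SH → thiol.
  CH(CH2OCH3): pendant –CH2OCH3: C–O–C linkage → ether.
  CH(OH): –OH on an sp³ carbon → alcohol (secondary).
  CH2OCH2: C–O–C with sp³ carbons on both sides and no adjacent C=O → ether.
  CH2NO2: –NO2 on carbon → nitro group.
Ether appears at: CH2OCH2, CH(OCH3), CH(CH2OCH3), CH2OCH2, CH(CH2OCH3), CH2OCH2 → 6.

6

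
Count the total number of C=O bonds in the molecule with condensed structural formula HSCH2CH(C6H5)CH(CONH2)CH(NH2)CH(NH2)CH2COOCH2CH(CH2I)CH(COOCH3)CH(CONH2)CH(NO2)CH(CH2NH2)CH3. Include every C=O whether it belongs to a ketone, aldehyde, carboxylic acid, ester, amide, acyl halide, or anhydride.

4

CH(CONH2): amide, 1 C=O (running total 1).
CH2COOCH2: ester, 1 C=O (running total 2).
CH(COOCH3): ester, 1 C=O (running total 3).
CH(CONH2): amide, 1 C=O (running total 4).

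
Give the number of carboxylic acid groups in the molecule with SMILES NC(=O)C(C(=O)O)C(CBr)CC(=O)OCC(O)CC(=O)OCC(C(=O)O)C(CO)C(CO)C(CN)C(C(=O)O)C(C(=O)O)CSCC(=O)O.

5

Reading the structure from left to right:
  H2NCO: –C(=O)NH2: carbonyl C bonded to C and to N → amide (the N is not a separate amine).
  CH(COOH): pendant –COOH: carbonyl C bonded to C and –OH → carboxylic acid.
  CH(CH2Br): pendant –CH2X: halogen on sp³ carbon → alkyl halide.
  CH2COOCH2: –C(=O)–O–C with C on the carbonyl side → ester.
  CH(OH): –OH on an sp³ carbon → alcohol (secondary).
  CH2COOCH2: –C(=O)–O–C with C on the carbonyl side → ester.
  CH(COOH): pendant –COOH: carbonyl C bonded to C and –OH → carboxylic acid.
  CH(CH2OH): pendant –CH2OH on an sp³ backbone C → alcohol.
  CH(CH2OH): pendant –CH2OH on an sp³ backbone C → alcohol.
  CH(CH2NH2): pendant –CH2NH2: N on sp³ C, no adjacent C=O → amine.
  CH(COOH): pendant –COOH: carbonyl C bonded to C and –OH → carboxylic acid.
  CH(COOH): pendant –COOH: carbonyl C bonded to C and –OH → carboxylic acid.
  CH2SCH2: C–S–C linkage → sulfide (thioether).
  COOH: –COOH: carbonyl C bonded to –OH and C → carboxylic acid (the –OH is not a separate alcohol).
Carboxylic acid appears at: CH(COOH), CH(COOH), CH(COOH), CH(COOH), COOH → 5.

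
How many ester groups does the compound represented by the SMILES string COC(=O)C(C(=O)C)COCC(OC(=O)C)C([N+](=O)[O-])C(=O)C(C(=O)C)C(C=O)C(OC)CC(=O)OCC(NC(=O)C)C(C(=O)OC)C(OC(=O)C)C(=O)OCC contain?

Reading the structure from left to right:
  CH3OOC: CH3O–C(=O)–: carbonyl C bonded to C and to –OCH3 → ester (not ketone + ether).
  CH(COCH3): pendant –COCH3: carbonyl C bonded to two carbons → ketone.
  CH2OCH2: C–O–C with sp³ carbons on both sides and no adjacent C=O → ether.
  CH(OCOCH3): pendant –OC(=O)CH3: an acyloxy group → ester.
  CH(NO2): –NO2 on an sp³ carbon → nitro (the N=O is not a carbonyl).
  CO: –C(=O)– with carbon on both sides → ketone.
  CH(COCH3): pendant –COCH3: carbonyl C bonded to two carbons → ketone.
  CH(CHO): pendant –CHO: carbonyl C bonded to C and H → aldehyde.
  CH(OCH3): pendant –OCH3: C–O–C with sp³ C, no adjacent C=O → ether.
  CH2COOCH2: –C(=O)–O–C with C on the carbonyl side → ester.
  CH(NHCOCH3): pendant –NHC(=O)CH3: N bonded to a carbonyl → amide (not amine).
  CH(COOCH3): pendant –COOCH3: carbonyl C bonded to C and –OCH3 → ester.
  CH(OCOCH3): pendant –OC(=O)CH3: an acyloxy group → ester.
  COOCH2CH3: –C(=O)OCH2CH3: carbonyl C bonded to C and to –OEt → ester.
Ester appears at: CH3OOC, CH(OCOCH3), CH2COOCH2, CH(COOCH3), CH(OCOCH3), COOCH2CH3 → 6.

6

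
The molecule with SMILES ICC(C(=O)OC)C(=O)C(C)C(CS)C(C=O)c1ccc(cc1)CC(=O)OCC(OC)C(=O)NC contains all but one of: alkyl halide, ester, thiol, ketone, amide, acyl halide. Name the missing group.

thiol: present (CH(CH2SH) — pendant –CH2SH → thiol).
amide: present (CONHCH3 — –C(=O)NHCH3: carbonyl C bonded to C and to N → amide (the N is not an amine)).
ketone: present (CO — –C(=O)– with carbon on both sides → ketone).
alkyl halide: present (ICH2 — halogen on an sp³ carbon → alkyl halide).
ester: present (CH(COOCH3) — pendant –COOCH3: carbonyl C bonded to C and –OCH3 → ester).
acyl halide: no segment matches this pattern.

acyl halide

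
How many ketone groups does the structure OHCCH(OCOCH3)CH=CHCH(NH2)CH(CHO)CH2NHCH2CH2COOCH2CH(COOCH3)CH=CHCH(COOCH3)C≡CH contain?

0

Working along the chain:
  OHC: terminal –CHO: carbonyl C bonded to H and C → aldehyde.
  CH(OCOCH3): pendant –OC(=O)CH3: an acyloxy group → ester.
  CH=CH: C=C double bond → alkene.
  CH(NH2): –NH2 on an sp³ carbon with no adjacent C=O → amine.
  CH(CHO): pendant –CHO: carbonyl C bonded to C and H → aldehyde.
  CH2NHCH2: C–N–C with sp³ carbons and no adjacent C=O → amine (secondary).
  CH2COOCH2: –C(=O)–O–C with C on the carbonyl side → ester.
  CH(COOCH3): pendant –COOCH3: carbonyl C bonded to C and –OCH3 → ester.
  CH=CH: C=C double bond → alkene.
  CH(COOCH3): pendant –COOCH3: carbonyl C bonded to C and –OCH3 → ester.
  C≡CH: C≡C triple bond → alkyne.
No segment is a ketone: OHC is aldehyde, not ketone; CH(OCOCH3) is ester, not ketone; CH(CHO) is aldehyde, not ketone. → 0.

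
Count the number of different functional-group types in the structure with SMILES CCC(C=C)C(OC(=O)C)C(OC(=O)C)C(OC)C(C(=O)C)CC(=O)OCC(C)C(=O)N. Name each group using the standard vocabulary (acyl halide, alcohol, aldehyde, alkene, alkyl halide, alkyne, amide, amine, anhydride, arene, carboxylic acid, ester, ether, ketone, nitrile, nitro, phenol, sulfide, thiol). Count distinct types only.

5

pendant –CH=CH2: C=C double bond → alkene.
pendant –OC(=O)CH3: an acyloxy group → ester.
pendant –OC(=O)CH3: an acyloxy group → ester.
pendant –OCH3: C–O–C with sp³ C, no adjacent C=O → ether.
pendant –COCH3: carbonyl C bonded to two carbons → ketone.
–C(=O)–O–C with C on the carbonyl side → ester.
–C(=O)NH2: carbonyl C bonded to C and to N → amide (the N is not a separate amine).
Distinct types present: alkene, amide, ester, ether, ketone.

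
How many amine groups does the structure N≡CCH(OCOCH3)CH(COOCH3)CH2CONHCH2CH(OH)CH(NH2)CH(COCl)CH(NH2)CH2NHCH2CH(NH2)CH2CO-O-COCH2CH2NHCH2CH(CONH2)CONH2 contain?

5

Taking each segment in turn:
  N≡C: N≡C–: carbon triple-bonded to nitrogen → nitrile.
  CH(OCOCH3): pendant –OC(=O)CH3: an acyloxy group → ester.
  CH(COOCH3): pendant –COOCH3: carbonyl C bonded to C and –OCH3 → ester.
  CH2CONHCH2: –C(=O)–N– linkage → amide (the N is not an amine).
  CH(OH): –OH on an sp³ carbon → alcohol (secondary).
  CH(NH2): –NH2 on an sp³ carbon with no adjacent C=O → amine.
  CH(COCl): pendant –C(=O)X: carbonyl C bonded to C and halogen → acyl halide.
  CH(NH2): –NH2 on an sp³ carbon with no adjacent C=O → amine.
  CH2NHCH2: C–N–C with sp³ carbons and no adjacent C=O → amine (secondary).
  CH(NH2): –NH2 on an sp³ carbon with no adjacent C=O → amine.
  CH2CO-O-COCH2: two acyl groups sharing one oxygen, –C(=O)–O–C(=O)– → anhydride.
  CH2NHCH2: C–N–C with sp³ carbons and no adjacent C=O → amine (secondary).
  CH(CONH2): pendant –CONH2: carbonyl C bonded to C and N → amide.
  CONH2: –C(=O)NH2: carbonyl C bonded to C and to N → amide (the N is not a separate amine).
Amine appears at: CH(NH2), CH(NH2), CH2NHCH2, CH(NH2), CH2NHCH2 → 5.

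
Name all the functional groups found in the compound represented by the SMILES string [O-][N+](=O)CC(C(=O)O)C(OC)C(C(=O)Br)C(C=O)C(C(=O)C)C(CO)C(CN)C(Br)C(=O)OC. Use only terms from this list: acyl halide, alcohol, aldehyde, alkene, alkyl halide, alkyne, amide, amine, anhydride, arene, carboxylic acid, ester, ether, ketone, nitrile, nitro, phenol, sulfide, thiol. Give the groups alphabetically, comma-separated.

Taking each segment in turn:
  O2NCH2: –NO2 on carbon → nitro group.
  CH(COOH): pendant –COOH: carbonyl C bonded to C and –OH → carboxylic acid.
  CH(OCH3): pendant –OCH3: C–O–C with sp³ C, no adjacent C=O → ether.
  CH(COBr): pendant –C(=O)X: carbonyl C bonded to C and halogen → acyl halide.
  CH(CHO): pendant –CHO: carbonyl C bonded to C and H → aldehyde.
  CH(COCH3): pendant –COCH3: carbonyl C bonded to two carbons → ketone.
  CH(CH2OH): pendant –CH2OH on an sp³ backbone C → alcohol.
  CH(CH2NH2): pendant –CH2NH2: N on sp³ C, no adjacent C=O → amine.
  CH(Br): halogen on an sp³ carbon → alkyl halide.
  COOCH3: –C(=O)OCH3: carbonyl C bonded to C and to –OCH3 → ester (not ketone + ether).

acyl halide, alcohol, aldehyde, alkyl halide, amine, carboxylic acid, ester, ether, ketone, nitro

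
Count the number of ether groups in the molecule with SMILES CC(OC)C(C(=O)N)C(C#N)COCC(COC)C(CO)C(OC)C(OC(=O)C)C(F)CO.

4

pendant –OCH3: C–O–C with sp³ C, no adjacent C=O → ether.
pendant –CONH2: carbonyl C bonded to C and N → amide.
pendant –C≡N: nitrile.
C–O–C with sp³ carbons on both sides and no adjacent C=O → ether.
pendant –CH2OCH3: C–O–C linkage → ether.
pendant –CH2OH on an sp³ backbone C → alcohol.
pendant –OCH3: C–O–C with sp³ C, no adjacent C=O → ether.
pendant –OC(=O)CH3: an acyloxy group → ester.
halogen on an sp³ carbon → alkyl halide.
–OH on an sp³ carbon → alcohol.
Ether appears at: CH(OCH3), CH2OCH2, CH(CH2OCH3), CH(OCH3) → 4.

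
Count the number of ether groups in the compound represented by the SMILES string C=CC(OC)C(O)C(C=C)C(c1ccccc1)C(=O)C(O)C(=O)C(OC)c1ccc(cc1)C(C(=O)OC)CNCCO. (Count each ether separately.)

Reading the structure from left to right:
  CH2=CH: C=C double bond → alkene.
  CH(OCH3): pendant –OCH3: C–O–C with sp³ C, no adjacent C=O → ether.
  CH(OH): –OH on an sp³ carbon → alcohol (secondary).
  CH(CH=CH2): pendant –CH=CH2: C=C double bond → alkene.
  CH(C6H5): pendant –C6H5: benzene ring → arene.
  CO: –C(=O)– with carbon on both sides → ketone.
  CH(OH): –OH on an sp³ carbon → alcohol (secondary).
  CO: –C(=O)– with carbon on both sides → ketone.
  CH(OCH3): pendant –OCH3: C–O–C with sp³ C, no adjacent C=O → ether.
  C6H4: para-disubstituted benzene ring → arene.
  CH(COOCH3): pendant –COOCH3: carbonyl C bonded to C and –OCH3 → ester.
  CH2NHCH2: C–N–C with sp³ carbons and no adjacent C=O → amine (secondary).
  CH2OH: –OH on an sp³ carbon → alcohol.
Ether appears at: CH(OCH3), CH(OCH3) → 2.

2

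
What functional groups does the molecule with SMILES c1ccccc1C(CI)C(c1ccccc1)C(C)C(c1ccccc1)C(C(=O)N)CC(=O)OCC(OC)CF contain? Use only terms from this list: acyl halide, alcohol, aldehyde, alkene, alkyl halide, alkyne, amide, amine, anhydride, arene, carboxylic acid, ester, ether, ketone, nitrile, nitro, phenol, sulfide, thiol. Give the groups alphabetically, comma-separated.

Taking each segment in turn:
  C6H5: C6H5– phenyl ring → arene.
  CH(CH2I): pendant –CH2X: halogen on sp³ carbon → alkyl halide.
  CH(C6H5): pendant –C6H5: benzene ring → arene.
  CH(C6H5): pendant –C6H5: benzene ring → arene.
  CH(CONH2): pendant –CONH2: carbonyl C bonded to C and N → amide.
  CH2COOCH2: –C(=O)–O–C with C on the carbonyl side → ester.
  CH(OCH3): pendant –OCH3: C–O–C with sp³ C, no adjacent C=O → ether.
  CH2F: halogen on an sp³ carbon → alkyl halide.

alkyl halide, amide, arene, ester, ether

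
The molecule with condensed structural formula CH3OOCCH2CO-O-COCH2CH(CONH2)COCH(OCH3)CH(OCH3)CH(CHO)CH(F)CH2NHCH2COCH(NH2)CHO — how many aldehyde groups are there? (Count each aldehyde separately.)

2

Working along the chain:
  CH3OOC: CH3O–C(=O)–: carbonyl C bonded to C and to –OCH3 → ester (not ketone + ether).
  CH2CO-O-COCH2: two acyl groups sharing one oxygen, –C(=O)–O–C(=O)– → anhydride.
  CH(CONH2): pendant –CONH2: carbonyl C bonded to C and N → amide.
  CO: –C(=O)– with carbon on both sides → ketone.
  CH(OCH3): pendant –OCH3: C–O–C with sp³ C, no adjacent C=O → ether.
  CH(OCH3): pendant –OCH3: C–O–C with sp³ C, no adjacent C=O → ether.
  CH(CHO): pendant –CHO: carbonyl C bonded to C and H → aldehyde.
  CH(F): halogen on an sp³ carbon → alkyl halide.
  CH2NHCH2: C–N–C with sp³ carbons and no adjacent C=O → amine (secondary).
  CO: –C(=O)– with carbon on both sides → ketone.
  CH(NH2): –NH2 on an sp³ carbon with no adjacent C=O → amine.
  CHO: terminal –CHO: carbonyl C bonded to H and C → aldehyde.
Aldehyde appears at: CH(CHO), CHO → 2.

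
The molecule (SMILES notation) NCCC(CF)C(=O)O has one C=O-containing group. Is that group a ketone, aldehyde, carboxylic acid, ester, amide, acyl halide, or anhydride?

The carbonyl is in the COOH segment: –COOH: carbonyl C bonded to –OH and C → carboxylic acid (the –OH is not a separate alcohol).

carboxylic acid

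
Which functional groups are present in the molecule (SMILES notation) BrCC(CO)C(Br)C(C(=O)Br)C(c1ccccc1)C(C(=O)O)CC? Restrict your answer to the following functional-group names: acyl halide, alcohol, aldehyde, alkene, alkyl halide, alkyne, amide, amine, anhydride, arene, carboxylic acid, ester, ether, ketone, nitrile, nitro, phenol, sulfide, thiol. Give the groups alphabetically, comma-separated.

halogen on an sp³ carbon → alkyl halide.
pendant –CH2OH on an sp³ backbone C → alcohol.
halogen on an sp³ carbon → alkyl halide.
pendant –C(=O)X: carbonyl C bonded to C and halogen → acyl halide.
pendant –C6H5: benzene ring → arene.
pendant –COOH: carbonyl C bonded to C and –OH → carboxylic acid.

acyl halide, alcohol, alkyl halide, arene, carboxylic acid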